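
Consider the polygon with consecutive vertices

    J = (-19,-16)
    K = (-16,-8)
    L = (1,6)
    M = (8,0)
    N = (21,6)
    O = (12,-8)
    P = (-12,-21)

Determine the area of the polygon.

493.5

J→K: (-19)(-8) − (-16)(-16) = -104
K→L: (-16)(6) − (1)(-8) = -88
L→M: (1)(0) − (8)(6) = -48
M→N: (8)(6) − (21)(0) = 48
N→O: (21)(-8) − (12)(6) = -240
O→P: (12)(-21) − (-12)(-8) = -348
P→J: (-12)(-16) − (-19)(-21) = -207
Σ = -987
Area = |Σ|/2 = 493.5.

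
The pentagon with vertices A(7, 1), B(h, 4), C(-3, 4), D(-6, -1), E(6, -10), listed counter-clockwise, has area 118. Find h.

9

The doubled signed area Σ (x_i y_{i+1} − x_{i+1} y_i) is linear in h.
With h=0 it equals 209; the coefficient of h is 3 (from the two edges through B).
So 3·h + 209 = 2·118 = 236 ⇒ h = 9.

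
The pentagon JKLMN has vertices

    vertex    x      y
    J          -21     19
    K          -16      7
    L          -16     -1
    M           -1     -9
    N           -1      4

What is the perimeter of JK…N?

76

|JK| = √((5)² + (-12)²) = √169 = 13
|KL| = √((0)² + (-8)²) = √64 = 8
|LM| = √((15)² + (-8)²) = √289 = 17
|MN| = √((0)² + (13)²) = √169 = 13
|NJ| = √((-20)² + (15)²) = √625 = 25
Perimeter = 13 + 8 + 17 + 13 + 25 = 76.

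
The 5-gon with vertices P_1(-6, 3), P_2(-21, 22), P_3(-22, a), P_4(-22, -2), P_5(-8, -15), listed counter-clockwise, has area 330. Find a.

1

The doubled signed area Σ (x_i y_{i+1} − x_{i+1} y_i) is linear in a.
With a=0 it equals 659; the coefficient of a is 1 (from the two edges through P_3).
So 1·a + 659 = 2·330 = 660 ⇒ a = 1.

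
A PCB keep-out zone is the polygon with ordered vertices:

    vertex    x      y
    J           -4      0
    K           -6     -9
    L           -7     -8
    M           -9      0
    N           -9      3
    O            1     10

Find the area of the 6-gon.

65.5

Σ = (36) + (-15) + (-72) + (-27) + (-93) + (40) = -131
Area = |Σ|/2 = 65.5.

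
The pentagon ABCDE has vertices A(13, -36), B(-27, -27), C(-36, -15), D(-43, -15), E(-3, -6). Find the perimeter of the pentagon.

|AB| = √((-40)² + (9)²) = √1681 = 41
|BC| = √((-9)² + (12)²) = √225 = 15
|CD| = √((-7)² + (0)²) = √49 = 7
|DE| = √((40)² + (9)²) = √1681 = 41
|EA| = √((16)² + (-30)²) = √1156 = 34
Perimeter = 41 + 15 + 7 + 41 + 34 = 138.

138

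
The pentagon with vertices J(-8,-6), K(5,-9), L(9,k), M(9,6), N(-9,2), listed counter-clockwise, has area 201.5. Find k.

Write out the shoelace sum; only the two edges meeting at L involve k:
2·Area = [(5·k − 9·(-9)) + (9·6 − 9·k)] + 244
       = -4·k + 379 = 403
⇒ k = -6.

-6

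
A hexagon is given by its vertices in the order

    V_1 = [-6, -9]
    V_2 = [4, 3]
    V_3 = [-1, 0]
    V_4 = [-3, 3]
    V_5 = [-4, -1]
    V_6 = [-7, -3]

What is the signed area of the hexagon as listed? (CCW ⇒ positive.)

Apply Gauss's area formula: 2A = Σ (x_i·y_{i+1} − x_{i+1}·y_i), indices taken mod 6.
V_1→V_2: (-6)(3) − (4)(-9) = 18
V_2→V_3: (4)(0) − (-1)(3) = 3
V_3→V_4: (-1)(3) − (-3)(0) = -3
V_4→V_5: (-3)(-1) − (-4)(3) = 15
V_5→V_6: (-4)(-3) − (-7)(-1) = 5
V_6→V_1: (-7)(-9) − (-6)(-3) = 45
Σ = 83
Signed area = Σ/2 = 41.5 (positive ⇒ counter-clockwise traversal).

41.5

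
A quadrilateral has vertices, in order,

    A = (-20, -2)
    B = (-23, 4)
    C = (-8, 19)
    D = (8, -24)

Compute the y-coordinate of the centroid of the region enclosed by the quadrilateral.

Apply the shoelace (surveyor's) formula. First the cross-terms c_i = x_i·y_{i+1} − x_{i+1}·y_i:
  -126, -405, 40, -496  ⇒  2A = -987, A = -493.5.
Then Σ (y_i + y_{i+1})·c_i = 3129, so ȳ = 3129 / (6·(-493.5)) = -149/141.

-149/141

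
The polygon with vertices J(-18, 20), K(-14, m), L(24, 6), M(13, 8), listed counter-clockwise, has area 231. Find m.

Write out the shoelace sum; only the two edges meeting at K involve m:
2·Area = [((-18)·m − (-14)·20) + ((-14)·6 − 24·m)] + 518
       = -42·m + 714 = 462
⇒ m = 6.

6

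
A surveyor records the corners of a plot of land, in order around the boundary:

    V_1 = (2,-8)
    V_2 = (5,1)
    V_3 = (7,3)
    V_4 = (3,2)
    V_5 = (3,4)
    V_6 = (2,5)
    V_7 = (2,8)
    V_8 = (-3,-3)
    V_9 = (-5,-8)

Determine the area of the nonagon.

78.5

Apply the shoelace (surveyor's) formula: 2A = Σ (x_i·y_{i+1} − x_{i+1}·y_i), indices taken mod 9.
Cross-terms: 42, 8, 5, 6, 7, 6, 18, 9, 56  ⇒  Σ = 157
Area = |Σ|/2 = 78.5.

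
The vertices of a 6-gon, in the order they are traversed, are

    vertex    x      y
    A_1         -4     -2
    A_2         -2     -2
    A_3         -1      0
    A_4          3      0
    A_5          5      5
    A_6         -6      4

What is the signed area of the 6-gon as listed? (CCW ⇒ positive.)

47.5

Apply the surveyor's formula: 2A = Σ (x_i·y_{i+1} − x_{i+1}·y_i), indices taken mod 6.
Cross-terms: 4, -2, 0, 15, 50, 28  ⇒  Σ = 95
Signed area = Σ/2 = 47.5 (positive ⇒ counter-clockwise traversal).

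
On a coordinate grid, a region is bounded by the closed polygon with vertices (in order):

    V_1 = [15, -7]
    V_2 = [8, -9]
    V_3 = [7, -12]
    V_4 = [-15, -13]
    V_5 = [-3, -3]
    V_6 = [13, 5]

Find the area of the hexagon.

259.5

Apply the surveyor's formula: 2A = Σ (x_i·y_{i+1} − x_{i+1}·y_i), indices taken mod 6.
Σ = (-79) + (-33) + (-271) + (6) + (24) + (-166) = -519
Area = |Σ|/2 = 259.5.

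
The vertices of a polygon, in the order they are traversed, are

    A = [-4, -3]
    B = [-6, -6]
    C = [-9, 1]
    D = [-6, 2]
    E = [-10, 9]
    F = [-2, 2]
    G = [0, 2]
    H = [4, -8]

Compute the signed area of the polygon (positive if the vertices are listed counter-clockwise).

-79

Apply the surveyor's formula: 2A = Σ (x_i·y_{i+1} − x_{i+1}·y_i), indices taken mod 8.
Cross-terms: 6, -60, -12, -34, -2, -4, -8, -44  ⇒  Σ = -158
Signed area = Σ/2 = -79 (negative ⇒ clockwise traversal).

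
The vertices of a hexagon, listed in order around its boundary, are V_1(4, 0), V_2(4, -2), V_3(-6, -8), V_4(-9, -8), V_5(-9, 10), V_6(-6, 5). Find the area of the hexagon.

Apply the surveyor's formula: 2A = Σ (x_i·y_{i+1} − x_{i+1}·y_i), indices taken mod 6.
Σ = (-8) + (-44) + (-24) + (-162) + (15) + (-20) = -243
Area = |Σ|/2 = 121.5.

121.5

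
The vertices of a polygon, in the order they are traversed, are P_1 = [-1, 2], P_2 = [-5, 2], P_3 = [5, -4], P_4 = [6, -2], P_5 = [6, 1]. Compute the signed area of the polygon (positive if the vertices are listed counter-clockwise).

Cross-terms: 8, 10, 14, 18, 13  ⇒  Σ = 63
Signed area = Σ/2 = 31.5 (positive ⇒ counter-clockwise traversal).

31.5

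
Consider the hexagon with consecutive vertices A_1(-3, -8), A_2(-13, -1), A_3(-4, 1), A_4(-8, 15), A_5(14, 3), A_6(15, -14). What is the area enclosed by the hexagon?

403.5

Σ = (-101) + (-17) + (-52) + (-234) + (-241) + (-162) = -807
Area = |Σ|/2 = 403.5.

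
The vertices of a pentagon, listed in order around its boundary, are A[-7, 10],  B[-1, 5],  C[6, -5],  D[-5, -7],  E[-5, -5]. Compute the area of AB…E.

Σ = (-25) + (-25) + (-67) + (-10) + (-85) = -212
Area = |Σ|/2 = 106.

106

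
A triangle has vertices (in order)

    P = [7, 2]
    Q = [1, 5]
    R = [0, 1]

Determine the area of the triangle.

Apply the surveyor's formula: 2A = Σ (x_i·y_{i+1} − x_{i+1}·y_i), indices taken mod 3.
Cross-terms: 33, 1, -7  ⇒  Σ = 27
Area = |Σ|/2 = 13.5.

13.5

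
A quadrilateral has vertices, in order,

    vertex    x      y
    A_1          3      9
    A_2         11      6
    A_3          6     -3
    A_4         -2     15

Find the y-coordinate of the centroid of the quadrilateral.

214/43

Apply Gauss's area formula. First the cross-terms c_i = x_i·y_{i+1} − x_{i+1}·y_i:
  -81, -69, 84, -63  ⇒  2A = -129, A = -64.5.
Then Σ (y_i + y_{i+1})·c_i = -1926, so ȳ = -1926 / (6·(-64.5)) = 214/43.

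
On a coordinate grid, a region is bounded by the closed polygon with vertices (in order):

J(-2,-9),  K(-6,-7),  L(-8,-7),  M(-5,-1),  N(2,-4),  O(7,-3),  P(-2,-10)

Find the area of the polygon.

Apply Gauss's area formula: 2A = Σ (x_i·y_{i+1} − x_{i+1}·y_i), indices taken mod 7.
Σ = (-40) + (-14) + (-27) + (22) + (22) + (-76) + (-2) = -115
Area = |Σ|/2 = 57.5.

57.5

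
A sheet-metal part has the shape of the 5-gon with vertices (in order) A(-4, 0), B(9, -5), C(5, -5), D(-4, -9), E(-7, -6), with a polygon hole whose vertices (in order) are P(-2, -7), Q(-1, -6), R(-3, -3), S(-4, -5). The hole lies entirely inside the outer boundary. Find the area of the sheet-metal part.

Outer boundary:
Apply the surveyor's formula: 2A = Σ (x_i·y_{i+1} − x_{i+1}·y_i), indices taken mod 5.
Σ = (20) + (-20) + (-65) + (-39) + (-24) = -128
Area = |Σ|/2 = 64.
Hole:
Σ = (5) + (-15) + (3) + (18) = 11
Area = |Σ|/2 = 5.5.
Net area = 64 − 5.5 = 58.5.

58.5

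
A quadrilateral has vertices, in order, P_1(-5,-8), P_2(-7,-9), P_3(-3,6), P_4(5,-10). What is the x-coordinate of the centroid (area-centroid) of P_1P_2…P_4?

Apply the shoelace (surveyor's) formula. First the cross-terms c_i = x_i·y_{i+1} − x_{i+1}·y_i:
  -11, -69, 0, -90  ⇒  2A = -170, A = -85.
Then Σ (x_i + x_{i+1})·c_i = 822, so x̄ = 822 / (6·(-85)) = -137/85.

-137/85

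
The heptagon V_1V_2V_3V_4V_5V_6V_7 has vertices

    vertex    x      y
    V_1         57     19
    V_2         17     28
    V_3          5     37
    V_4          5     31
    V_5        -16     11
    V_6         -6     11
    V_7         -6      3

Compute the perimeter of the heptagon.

174

|V_1V_2| = √((-40)² + (9)²) = √1681 = 41
|V_2V_3| = √((-12)² + (9)²) = √225 = 15
|V_3V_4| = √((0)² + (-6)²) = √36 = 6
|V_4V_5| = √((-21)² + (-20)²) = √841 = 29
|V_5V_6| = √((10)² + (0)²) = √100 = 10
|V_6V_7| = √((0)² + (-8)²) = √64 = 8
|V_7V_1| = √((63)² + (16)²) = √4225 = 65
Perimeter = 41 + 15 + 6 + 29 + 10 + 8 + 65 = 174.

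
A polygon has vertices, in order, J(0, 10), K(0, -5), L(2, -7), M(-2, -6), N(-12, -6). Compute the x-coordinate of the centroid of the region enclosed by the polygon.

Apply the surveyor's formula. First the cross-terms c_i = x_i·y_{i+1} − x_{i+1}·y_i:
  0, 10, -26, -60, -120  ⇒  2A = -196, A = -98.
Then Σ (x_i + x_{i+1})·c_i = 2300, so x̄ = 2300 / (6·(-98)) = -575/147.

-575/147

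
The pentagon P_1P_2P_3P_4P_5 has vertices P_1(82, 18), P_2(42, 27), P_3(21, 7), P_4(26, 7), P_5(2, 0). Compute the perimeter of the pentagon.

182

|P_1P_2| = √((-40)² + (9)²) = √1681 = 41
|P_2P_3| = √((-21)² + (-20)²) = √841 = 29
|P_3P_4| = √((5)² + (0)²) = √25 = 5
|P_4P_5| = √((-24)² + (-7)²) = √625 = 25
|P_5P_1| = √((80)² + (18)²) = √6724 = 82
Perimeter = 41 + 29 + 5 + 25 + 82 = 182.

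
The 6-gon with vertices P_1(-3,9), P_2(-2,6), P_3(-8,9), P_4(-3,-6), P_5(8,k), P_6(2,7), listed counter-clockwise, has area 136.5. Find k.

-5

Write out the shoelace sum; only the two edges meeting at P_5 involve k:
2·Area = [((-3)·k − 8·(-6)) + (8·7 − 2·k)] + 144
       = -5·k + 248 = 273
⇒ k = -5.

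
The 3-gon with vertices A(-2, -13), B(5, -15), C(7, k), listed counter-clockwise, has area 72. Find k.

5

Write out the shoelace sum; only the two edges meeting at C involve k:
2·Area = [(5·k − 7·(-15)) + (7·(-13) − (-2)·k)] + 95
       = 7·k + 109 = 144
⇒ k = 5.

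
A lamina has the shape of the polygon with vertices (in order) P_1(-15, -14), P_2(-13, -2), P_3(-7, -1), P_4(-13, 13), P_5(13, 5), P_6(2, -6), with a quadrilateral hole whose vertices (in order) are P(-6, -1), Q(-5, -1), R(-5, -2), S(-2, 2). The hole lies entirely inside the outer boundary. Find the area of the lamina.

345.5

Outer boundary:
Apply the surveyor's formula: 2A = Σ (x_i·y_{i+1} − x_{i+1}·y_i), indices taken mod 6.
Cross-terms: -152, -1, -104, -234, -88, -118  ⇒  Σ = -697
Area = |Σ|/2 = 348.5.
Hole:
Apply the shoelace (surveyor's) formula: 2A = Σ (x_i·y_{i+1} − x_{i+1}·y_i), indices taken mod 4.
Σ = (1) + (5) + (-14) + (14) = 6
Area = |Σ|/2 = 3.
Net area = 348.5 − 3 = 345.5.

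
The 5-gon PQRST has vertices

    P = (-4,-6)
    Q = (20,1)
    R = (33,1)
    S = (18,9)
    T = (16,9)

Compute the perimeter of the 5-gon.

82

|PQ| = √((24)² + (7)²) = √625 = 25
|QR| = √((13)² + (0)²) = √169 = 13
|RS| = √((-15)² + (8)²) = √289 = 17
|ST| = √((-2)² + (0)²) = √4 = 2
|TP| = √((-20)² + (-15)²) = √625 = 25
Perimeter = 25 + 13 + 17 + 2 + 25 = 82.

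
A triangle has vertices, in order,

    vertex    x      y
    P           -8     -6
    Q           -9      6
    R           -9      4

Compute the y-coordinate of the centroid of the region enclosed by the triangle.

4/3

Apply Gauss's area formula. First the cross-terms c_i = x_i·y_{i+1} − x_{i+1}·y_i:
  -102, 18, 86  ⇒  2A = 2, A = 1.
Then Σ (y_i + y_{i+1})·c_i = 8, so ȳ = 8 / (6·1) = 4/3.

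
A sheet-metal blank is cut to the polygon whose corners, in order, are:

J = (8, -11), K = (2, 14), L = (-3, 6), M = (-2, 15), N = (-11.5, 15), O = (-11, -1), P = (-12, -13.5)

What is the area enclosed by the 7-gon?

Apply Gauss's area formula: 2A = Σ (x_i·y_{i+1} − x_{i+1}·y_i), indices taken mod 7.
Σ = (134) + (54) + (-33) + (142.5) + (176.5) + (136.5) + (240) = 850.5
Area = |Σ|/2 = 425.25.

425.25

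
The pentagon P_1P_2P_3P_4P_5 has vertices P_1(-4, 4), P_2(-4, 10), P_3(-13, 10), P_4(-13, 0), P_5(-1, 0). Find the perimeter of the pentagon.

42

|P_1P_2| = √((0)² + (6)²) = √36 = 6
|P_2P_3| = √((-9)² + (0)²) = √81 = 9
|P_3P_4| = √((0)² + (-10)²) = √100 = 10
|P_4P_5| = √((12)² + (0)²) = √144 = 12
|P_5P_1| = √((-3)² + (4)²) = √25 = 5
Perimeter = 6 + 9 + 10 + 12 + 5 = 42.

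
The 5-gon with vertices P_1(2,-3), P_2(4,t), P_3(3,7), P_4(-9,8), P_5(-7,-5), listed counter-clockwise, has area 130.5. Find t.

-2

Write out the shoelace sum; only the two edges meeting at P_2 involve t:
2·Area = [(2·t − 4·(-3)) + (4·7 − 3·t)] + 219
       = -1·t + 259 = 261
⇒ t = -2.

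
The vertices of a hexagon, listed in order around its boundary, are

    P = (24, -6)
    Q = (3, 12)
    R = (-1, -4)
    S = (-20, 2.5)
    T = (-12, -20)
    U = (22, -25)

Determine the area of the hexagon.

930.75

Σ = (306) + (0) + (-82.5) + (430) + (740) + (468) = 1861.5
Area = |Σ|/2 = 930.75.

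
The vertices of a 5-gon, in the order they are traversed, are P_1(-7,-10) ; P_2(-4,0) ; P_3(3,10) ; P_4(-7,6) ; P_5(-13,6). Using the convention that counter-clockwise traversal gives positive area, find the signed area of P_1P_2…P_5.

108

Σ = (-40) + (-40) + (88) + (36) + (172) = 216
Signed area = Σ/2 = 108 (positive ⇒ counter-clockwise traversal).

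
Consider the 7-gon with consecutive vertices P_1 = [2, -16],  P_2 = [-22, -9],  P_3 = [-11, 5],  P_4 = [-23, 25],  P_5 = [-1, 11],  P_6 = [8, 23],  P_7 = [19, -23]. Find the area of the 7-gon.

978.5

P_1→P_2: (2)(-9) − (-22)(-16) = -370
P_2→P_3: (-22)(5) − (-11)(-9) = -209
P_3→P_4: (-11)(25) − (-23)(5) = -160
P_4→P_5: (-23)(11) − (-1)(25) = -228
P_5→P_6: (-1)(23) − (8)(11) = -111
P_6→P_7: (8)(-23) − (19)(23) = -621
P_7→P_1: (19)(-16) − (2)(-23) = -258
Σ = -1957
Area = |Σ|/2 = 978.5.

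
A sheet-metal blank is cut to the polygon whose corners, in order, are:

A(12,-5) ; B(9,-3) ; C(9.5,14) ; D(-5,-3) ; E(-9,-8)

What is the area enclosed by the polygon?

Cross-terms: 9, 154.5, 41.5, 13, 141  ⇒  Σ = 359
Area = |Σ|/2 = 179.5.

179.5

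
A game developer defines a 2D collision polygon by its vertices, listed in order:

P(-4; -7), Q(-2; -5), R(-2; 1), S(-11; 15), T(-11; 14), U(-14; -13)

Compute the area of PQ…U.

Apply the shoelace (surveyor's) formula: 2A = Σ (x_i·y_{i+1} − x_{i+1}·y_i), indices taken mod 6.
Σ = (6) + (-12) + (-19) + (11) + (339) + (46) = 371
Area = |Σ|/2 = 185.5.

185.5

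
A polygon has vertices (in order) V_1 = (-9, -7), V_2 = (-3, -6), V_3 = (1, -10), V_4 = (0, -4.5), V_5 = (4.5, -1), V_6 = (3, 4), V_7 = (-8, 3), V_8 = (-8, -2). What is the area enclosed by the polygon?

112.375

Σ = (33) + (36) + (-4.5) + (20.25) + (21) + (41) + (40) + (38) = 224.75
Area = |Σ|/2 = 112.375.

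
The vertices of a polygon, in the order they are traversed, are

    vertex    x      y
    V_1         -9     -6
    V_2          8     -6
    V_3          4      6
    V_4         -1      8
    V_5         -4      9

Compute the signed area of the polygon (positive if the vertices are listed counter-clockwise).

Σ = (102) + (72) + (38) + (23) + (105) = 340
Signed area = Σ/2 = 170 (positive ⇒ counter-clockwise traversal).

170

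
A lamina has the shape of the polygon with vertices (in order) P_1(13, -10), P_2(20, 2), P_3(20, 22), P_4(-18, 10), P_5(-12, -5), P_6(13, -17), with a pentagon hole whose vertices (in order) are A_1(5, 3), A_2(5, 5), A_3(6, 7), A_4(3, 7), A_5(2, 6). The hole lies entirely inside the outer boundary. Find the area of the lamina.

888

Outer boundary:
P_1→P_2: (13)(2) − (20)(-10) = 226
P_2→P_3: (20)(22) − (20)(2) = 400
P_3→P_4: (20)(10) − (-18)(22) = 596
P_4→P_5: (-18)(-5) − (-12)(10) = 210
P_5→P_6: (-12)(-17) − (13)(-5) = 269
P_6→P_1: (13)(-10) − (13)(-17) = 91
Σ = 1792
Area = |Σ|/2 = 896.
Hole:
Apply Gauss's area formula: 2A = Σ (x_i·y_{i+1} − x_{i+1}·y_i), indices taken mod 5.
Σ = (10) + (5) + (21) + (4) + (-24) = 16
Area = |Σ|/2 = 8.
Net area = 896 − 8 = 888.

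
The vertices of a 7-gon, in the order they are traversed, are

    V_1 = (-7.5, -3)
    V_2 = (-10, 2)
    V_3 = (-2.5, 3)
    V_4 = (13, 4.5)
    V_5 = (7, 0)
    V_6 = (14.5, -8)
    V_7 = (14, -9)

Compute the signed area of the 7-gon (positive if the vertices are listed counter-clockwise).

V_1→V_2: (-7.5)(2) − (-10)(-3) = -45
V_2→V_3: (-10)(3) − (-2.5)(2) = -25
V_3→V_4: (-2.5)(4.5) − (13)(3) = -50.25
V_4→V_5: (13)(0) − (7)(4.5) = -31.5
V_5→V_6: (7)(-8) − (14.5)(0) = -56
V_6→V_7: (14.5)(-9) − (14)(-8) = -18.5
V_7→V_1: (14)(-3) − (-7.5)(-9) = -109.5
Σ = -335.75
Signed area = Σ/2 = -167.875 (negative ⇒ clockwise traversal).

-167.875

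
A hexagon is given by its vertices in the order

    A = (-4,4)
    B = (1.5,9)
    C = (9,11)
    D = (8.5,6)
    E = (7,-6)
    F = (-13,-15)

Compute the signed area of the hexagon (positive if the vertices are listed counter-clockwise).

-267

A→B: (-4)(9) − (1.5)(4) = -42
B→C: (1.5)(11) − (9)(9) = -64.5
C→D: (9)(6) − (8.5)(11) = -39.5
D→E: (8.5)(-6) − (7)(6) = -93
E→F: (7)(-15) − (-13)(-6) = -183
F→A: (-13)(4) − (-4)(-15) = -112
Σ = -534
Signed area = Σ/2 = -267 (negative ⇒ clockwise traversal).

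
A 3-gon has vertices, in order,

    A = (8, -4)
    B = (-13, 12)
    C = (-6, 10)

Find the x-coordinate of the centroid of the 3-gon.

Apply the shoelace formula. First the cross-terms c_i = x_i·y_{i+1} − x_{i+1}·y_i:
  44, -58, -56  ⇒  2A = -70, A = -35.
Then Σ (x_i + x_{i+1})·c_i = 770, so x̄ = 770 / (6·(-35)) = -11/3.

-11/3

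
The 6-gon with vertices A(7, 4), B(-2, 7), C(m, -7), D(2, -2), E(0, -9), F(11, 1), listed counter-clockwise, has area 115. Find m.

The doubled signed area Σ (x_i y_{i+1} − x_{i+1} y_i) is linear in m.
With m=0 it equals 203; the coefficient of m is -9 (from the two edges through C).
So -9·m + 203 = 2·115 = 230 ⇒ m = -3.

-3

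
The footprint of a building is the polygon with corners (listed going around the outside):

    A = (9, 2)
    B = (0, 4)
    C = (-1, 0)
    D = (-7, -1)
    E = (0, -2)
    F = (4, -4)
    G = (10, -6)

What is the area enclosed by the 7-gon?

76.5

Apply Gauss's area formula: 2A = Σ (x_i·y_{i+1} − x_{i+1}·y_i), indices taken mod 7.
Σ = (36) + (4) + (1) + (14) + (8) + (16) + (74) = 153
Area = |Σ|/2 = 76.5.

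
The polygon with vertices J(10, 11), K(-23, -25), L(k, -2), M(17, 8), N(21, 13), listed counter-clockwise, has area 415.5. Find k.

18

The doubled signed area Σ (x_i y_{i+1} − x_{i+1} y_i) is linear in k.
With k=0 it equals 237; the coefficient of k is 33 (from the two edges through L).
So 33·k + 237 = 2·415.5 = 831 ⇒ k = 18.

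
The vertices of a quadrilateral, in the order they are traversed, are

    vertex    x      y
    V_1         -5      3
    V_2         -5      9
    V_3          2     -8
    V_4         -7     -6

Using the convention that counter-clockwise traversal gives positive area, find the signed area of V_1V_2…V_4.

Σ = (-30) + (22) + (-68) + (-51) = -127
Signed area = Σ/2 = -63.5 (negative ⇒ clockwise traversal).

-63.5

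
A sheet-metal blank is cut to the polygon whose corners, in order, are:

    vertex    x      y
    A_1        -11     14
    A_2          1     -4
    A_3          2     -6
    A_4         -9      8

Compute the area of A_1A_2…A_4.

Σ = (30) + (2) + (-38) + (-38) = -44
Area = |Σ|/2 = 22.

22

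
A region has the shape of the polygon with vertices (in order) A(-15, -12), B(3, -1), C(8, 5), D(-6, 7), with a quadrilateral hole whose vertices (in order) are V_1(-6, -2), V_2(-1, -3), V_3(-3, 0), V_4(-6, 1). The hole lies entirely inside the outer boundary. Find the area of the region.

157.5

Outer boundary:
Σ = (51) + (23) + (86) + (177) = 337
Area = |Σ|/2 = 168.5.
Hole:
Apply Gauss's area formula: 2A = Σ (x_i·y_{i+1} − x_{i+1}·y_i), indices taken mod 4.
Σ = (16) + (-9) + (-3) + (18) = 22
Area = |Σ|/2 = 11.
Net area = 168.5 − 11 = 157.5.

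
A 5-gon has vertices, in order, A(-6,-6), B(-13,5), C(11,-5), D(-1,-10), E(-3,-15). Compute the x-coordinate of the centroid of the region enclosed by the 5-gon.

-53/30

Apply the surveyor's formula. First the cross-terms c_i = x_i·y_{i+1} − x_{i+1}·y_i:
  -108, 10, -115, -15, -72  ⇒  2A = -300, A = -150.
Then Σ (x_i + x_{i+1})·c_i = 1590, so x̄ = 1590 / (6·(-150)) = -53/30.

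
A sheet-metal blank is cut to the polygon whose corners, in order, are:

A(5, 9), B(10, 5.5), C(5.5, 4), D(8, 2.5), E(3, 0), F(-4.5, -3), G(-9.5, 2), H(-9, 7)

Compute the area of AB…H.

Apply Gauss's area formula: 2A = Σ (x_i·y_{i+1} − x_{i+1}·y_i), indices taken mod 8.
Σ = (-62.5) + (9.75) + (-18.25) + (-7.5) + (-9) + (-37.5) + (-48.5) + (-116) = -289.5
Area = |Σ|/2 = 144.75.

144.75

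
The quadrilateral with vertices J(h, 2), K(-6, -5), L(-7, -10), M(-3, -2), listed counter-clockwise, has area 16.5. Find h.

Write out the shoelace sum; only the two edges meeting at J involve h:
2·Area = [((-3)·2 − h·(-2)) + (h·(-5) − (-6)·2)] + 9
       = -3·h + 15 = 33
⇒ h = -6.

-6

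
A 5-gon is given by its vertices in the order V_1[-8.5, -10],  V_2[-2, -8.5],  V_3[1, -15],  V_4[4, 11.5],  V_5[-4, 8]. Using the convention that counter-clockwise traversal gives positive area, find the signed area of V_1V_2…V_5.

Cross-terms: 52.25, 38.5, 71.5, 78, 108  ⇒  Σ = 348.25
Signed area = Σ/2 = 174.125 (positive ⇒ counter-clockwise traversal).

174.125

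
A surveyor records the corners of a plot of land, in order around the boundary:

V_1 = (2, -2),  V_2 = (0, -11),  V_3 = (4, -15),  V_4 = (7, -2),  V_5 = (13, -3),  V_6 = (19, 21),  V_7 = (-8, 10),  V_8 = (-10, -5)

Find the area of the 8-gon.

Cross-terms: -22, 44, 97, 5, 330, 358, 140, 30  ⇒  Σ = 982
Area = |Σ|/2 = 491.

491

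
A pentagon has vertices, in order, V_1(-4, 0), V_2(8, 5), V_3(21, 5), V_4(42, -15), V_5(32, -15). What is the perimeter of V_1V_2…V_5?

|V_1V_2| = √((12)² + (5)²) = √169 = 13
|V_2V_3| = √((13)² + (0)²) = √169 = 13
|V_3V_4| = √((21)² + (-20)²) = √841 = 29
|V_4V_5| = √((-10)² + (0)²) = √100 = 10
|V_5V_1| = √((-36)² + (15)²) = √1521 = 39
Perimeter = 13 + 13 + 29 + 10 + 39 = 104.

104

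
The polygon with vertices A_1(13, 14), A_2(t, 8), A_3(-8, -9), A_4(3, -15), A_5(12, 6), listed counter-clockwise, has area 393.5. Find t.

The doubled signed area Σ (x_i y_{i+1} − x_{i+1} y_i) is linear in t.
With t=0 it equals 603; the coefficient of t is -23 (from the two edges through A_2).
So -23·t + 603 = 2·393.5 = 787 ⇒ t = -8.

-8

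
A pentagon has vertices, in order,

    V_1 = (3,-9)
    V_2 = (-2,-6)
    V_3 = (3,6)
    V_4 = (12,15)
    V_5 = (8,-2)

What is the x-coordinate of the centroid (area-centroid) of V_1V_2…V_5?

Apply the shoelace (surveyor's) formula. First the cross-terms c_i = x_i·y_{i+1} − x_{i+1}·y_i:
  -36, 6, -27, -144, -66  ⇒  2A = -267, A = -133.5.
Then Σ (x_i + x_{i+1})·c_i = -4041, so x̄ = -4041 / (6·(-133.5)) = 449/89.

449/89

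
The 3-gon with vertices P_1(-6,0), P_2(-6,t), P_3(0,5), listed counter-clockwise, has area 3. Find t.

Write out the shoelace sum; only the two edges meeting at P_2 involve t:
2·Area = [((-6)·t − (-6)·0) + ((-6)·5 − 0·t)] + 30
       = -6·t + 0 = 6
⇒ t = -1.

-1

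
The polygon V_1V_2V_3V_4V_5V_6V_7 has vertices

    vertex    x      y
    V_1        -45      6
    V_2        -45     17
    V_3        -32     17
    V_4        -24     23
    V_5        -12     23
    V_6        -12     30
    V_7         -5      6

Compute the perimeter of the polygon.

118

|V_1V_2| = √((0)² + (11)²) = √121 = 11
|V_2V_3| = √((13)² + (0)²) = √169 = 13
|V_3V_4| = √((8)² + (6)²) = √100 = 10
|V_4V_5| = √((12)² + (0)²) = √144 = 12
|V_5V_6| = √((0)² + (7)²) = √49 = 7
|V_6V_7| = √((7)² + (-24)²) = √625 = 25
|V_7V_1| = √((-40)² + (0)²) = √1600 = 40
Perimeter = 11 + 13 + 10 + 12 + 7 + 25 + 40 = 118.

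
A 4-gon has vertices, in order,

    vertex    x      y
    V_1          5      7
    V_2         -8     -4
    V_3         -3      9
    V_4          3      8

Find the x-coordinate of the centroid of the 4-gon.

-332/177

Apply Gauss's area formula. First the cross-terms c_i = x_i·y_{i+1} − x_{i+1}·y_i:
  36, -84, -51, -19  ⇒  2A = -118, A = -59.
Then Σ (x_i + x_{i+1})·c_i = 664, so x̄ = 664 / (6·(-59)) = -332/177.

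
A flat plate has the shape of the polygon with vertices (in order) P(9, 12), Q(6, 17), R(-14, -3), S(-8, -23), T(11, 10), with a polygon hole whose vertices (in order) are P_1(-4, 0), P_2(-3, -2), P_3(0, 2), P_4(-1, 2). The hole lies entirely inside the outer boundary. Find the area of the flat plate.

Outer boundary:
P→Q: (9)(17) − (6)(12) = 81
Q→R: (6)(-3) − (-14)(17) = 220
R→S: (-14)(-23) − (-8)(-3) = 298
S→T: (-8)(10) − (11)(-23) = 173
T→P: (11)(12) − (9)(10) = 42
Σ = 814
Area = |Σ|/2 = 407.
Hole:
Cross-terms: 8, -6, 2, 8  ⇒  Σ = 12
Area = |Σ|/2 = 6.
Net area = 407 − 6 = 401.

401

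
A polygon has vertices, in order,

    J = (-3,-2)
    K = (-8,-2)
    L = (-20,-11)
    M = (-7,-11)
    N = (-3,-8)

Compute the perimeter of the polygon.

44

|JK| = √((-5)² + (0)²) = √25 = 5
|KL| = √((-12)² + (-9)²) = √225 = 15
|LM| = √((13)² + (0)²) = √169 = 13
|MN| = √((4)² + (3)²) = √25 = 5
|NJ| = √((0)² + (6)²) = √36 = 6
Perimeter = 5 + 15 + 13 + 5 + 6 = 44.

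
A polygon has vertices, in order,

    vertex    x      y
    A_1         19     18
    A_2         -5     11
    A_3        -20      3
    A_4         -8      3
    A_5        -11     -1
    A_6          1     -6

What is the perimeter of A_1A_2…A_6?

|A_1A_2| = √((-24)² + (-7)²) = √625 = 25
|A_2A_3| = √((-15)² + (-8)²) = √289 = 17
|A_3A_4| = √((12)² + (0)²) = √144 = 12
|A_4A_5| = √((-3)² + (-4)²) = √25 = 5
|A_5A_6| = √((12)² + (-5)²) = √169 = 13
|A_6A_1| = √((18)² + (24)²) = √900 = 30
Perimeter = 25 + 17 + 12 + 5 + 13 + 30 = 102.

102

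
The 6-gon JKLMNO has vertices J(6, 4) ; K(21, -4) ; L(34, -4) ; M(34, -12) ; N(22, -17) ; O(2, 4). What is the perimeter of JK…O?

|JK| = √((15)² + (-8)²) = √289 = 17
|KL| = √((13)² + (0)²) = √169 = 13
|LM| = √((0)² + (-8)²) = √64 = 8
|MN| = √((-12)² + (-5)²) = √169 = 13
|NO| = √((-20)² + (21)²) = √841 = 29
|OJ| = √((4)² + (0)²) = √16 = 4
Perimeter = 17 + 13 + 8 + 13 + 29 + 4 = 84.

84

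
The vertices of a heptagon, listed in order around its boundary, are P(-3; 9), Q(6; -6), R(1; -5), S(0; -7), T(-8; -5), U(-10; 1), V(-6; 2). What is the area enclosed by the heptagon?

Apply the surveyor's formula: 2A = Σ (x_i·y_{i+1} − x_{i+1}·y_i), indices taken mod 7.
Cross-terms: -36, -24, -7, -56, -58, -14, -48  ⇒  Σ = -243
Area = |Σ|/2 = 121.5.

121.5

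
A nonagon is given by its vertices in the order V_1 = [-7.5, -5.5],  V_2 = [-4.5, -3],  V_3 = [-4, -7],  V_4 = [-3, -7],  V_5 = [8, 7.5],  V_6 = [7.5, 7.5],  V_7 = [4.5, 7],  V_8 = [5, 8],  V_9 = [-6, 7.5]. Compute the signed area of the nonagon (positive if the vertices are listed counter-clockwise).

128

Apply the shoelace (surveyor's) formula: 2A = Σ (x_i·y_{i+1} − x_{i+1}·y_i), indices taken mod 9.
Σ = (-2.25) + (19.5) + (7) + (33.5) + (3.75) + (18.75) + (1) + (85.5) + (89.25) = 256
Signed area = Σ/2 = 128 (positive ⇒ counter-clockwise traversal).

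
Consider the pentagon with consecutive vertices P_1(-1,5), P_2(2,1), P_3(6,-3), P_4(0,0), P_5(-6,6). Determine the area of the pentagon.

23.5

Σ = (-11) + (-12) + (0) + (0) + (-24) = -47
Area = |Σ|/2 = 23.5.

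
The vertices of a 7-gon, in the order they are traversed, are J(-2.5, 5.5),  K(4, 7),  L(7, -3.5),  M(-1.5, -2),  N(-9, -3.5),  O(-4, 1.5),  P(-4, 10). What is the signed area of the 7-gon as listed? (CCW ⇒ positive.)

-96.5

Apply the shoelace formula: 2A = Σ (x_i·y_{i+1} − x_{i+1}·y_i), indices taken mod 7.
Σ = (-39.5) + (-63) + (-19.25) + (-12.75) + (-27.5) + (-34) + (3) = -193
Signed area = Σ/2 = -96.5 (negative ⇒ clockwise traversal).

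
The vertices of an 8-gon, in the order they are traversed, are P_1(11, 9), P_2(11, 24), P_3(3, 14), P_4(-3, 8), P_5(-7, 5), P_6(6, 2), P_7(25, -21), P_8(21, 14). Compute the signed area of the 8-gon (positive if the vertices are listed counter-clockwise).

Cross-terms: 165, 82, 66, 41, -44, -176, 791, 35  ⇒  Σ = 960
Signed area = Σ/2 = 480 (positive ⇒ counter-clockwise traversal).

480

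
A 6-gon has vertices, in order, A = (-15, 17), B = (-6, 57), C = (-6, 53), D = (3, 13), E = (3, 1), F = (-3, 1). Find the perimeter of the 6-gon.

124

|AB| = √((9)² + (40)²) = √1681 = 41
|BC| = √((0)² + (-4)²) = √16 = 4
|CD| = √((9)² + (-40)²) = √1681 = 41
|DE| = √((0)² + (-12)²) = √144 = 12
|EF| = √((-6)² + (0)²) = √36 = 6
|FA| = √((-12)² + (16)²) = √400 = 20
Perimeter = 41 + 4 + 41 + 12 + 6 + 20 = 124.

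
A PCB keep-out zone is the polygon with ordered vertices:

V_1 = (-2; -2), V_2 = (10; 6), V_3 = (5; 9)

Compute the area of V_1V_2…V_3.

38

Apply the shoelace formula: 2A = Σ (x_i·y_{i+1} − x_{i+1}·y_i), indices taken mod 3.
V_1→V_2: (-2)(6) − (10)(-2) = 8
V_2→V_3: (10)(9) − (5)(6) = 60
V_3→V_1: (5)(-2) − (-2)(9) = 8
Σ = 76
Area = |Σ|/2 = 38.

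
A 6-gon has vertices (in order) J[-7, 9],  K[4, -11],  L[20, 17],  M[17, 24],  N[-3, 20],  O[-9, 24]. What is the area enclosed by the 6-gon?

563.5

Σ = (41) + (288) + (191) + (412) + (108) + (87) = 1127
Area = |Σ|/2 = 563.5.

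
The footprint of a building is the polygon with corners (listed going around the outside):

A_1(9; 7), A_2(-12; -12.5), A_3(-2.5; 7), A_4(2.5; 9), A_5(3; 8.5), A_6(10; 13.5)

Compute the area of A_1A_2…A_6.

Cross-terms: -28.5, -115.25, -40, -5.75, -44.5, -51.5  ⇒  Σ = -285.5
Area = |Σ|/2 = 142.75.

142.75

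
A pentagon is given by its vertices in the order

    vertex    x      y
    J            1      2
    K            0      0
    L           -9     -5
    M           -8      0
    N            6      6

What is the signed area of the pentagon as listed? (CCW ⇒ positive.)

Cross-terms: 0, 0, -40, -48, 6  ⇒  Σ = -82
Signed area = Σ/2 = -41 (negative ⇒ clockwise traversal).

-41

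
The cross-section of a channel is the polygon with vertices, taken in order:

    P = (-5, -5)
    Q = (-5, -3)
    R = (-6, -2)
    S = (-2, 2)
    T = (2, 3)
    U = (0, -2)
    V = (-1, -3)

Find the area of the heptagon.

Cross-terms: -10, -8, -16, -10, -4, -2, -10  ⇒  Σ = -60
Area = |Σ|/2 = 30.

30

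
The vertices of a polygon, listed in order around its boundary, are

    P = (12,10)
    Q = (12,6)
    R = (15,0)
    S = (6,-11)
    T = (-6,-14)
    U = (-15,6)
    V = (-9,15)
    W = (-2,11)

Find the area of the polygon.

Σ = (-48) + (-90) + (-165) + (-150) + (-246) + (-171) + (-69) + (-152) = -1091
Area = |Σ|/2 = 545.5.

545.5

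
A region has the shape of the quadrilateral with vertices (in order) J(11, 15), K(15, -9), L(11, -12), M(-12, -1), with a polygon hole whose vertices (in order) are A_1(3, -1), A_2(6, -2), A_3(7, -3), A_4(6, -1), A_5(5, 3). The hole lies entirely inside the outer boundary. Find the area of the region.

356.5

Outer boundary:
J→K: (11)(-9) − (15)(15) = -324
K→L: (15)(-12) − (11)(-9) = -81
L→M: (11)(-1) − (-12)(-12) = -155
M→J: (-12)(15) − (11)(-1) = -169
Σ = -729
Area = |Σ|/2 = 364.5.
Hole:
Apply the shoelace formula: 2A = Σ (x_i·y_{i+1} − x_{i+1}·y_i), indices taken mod 5.
A_1→A_2: (3)(-2) − (6)(-1) = 0
A_2→A_3: (6)(-3) − (7)(-2) = -4
A_3→A_4: (7)(-1) − (6)(-3) = 11
A_4→A_5: (6)(3) − (5)(-1) = 23
A_5→A_1: (5)(-1) − (3)(3) = -14
Σ = 16
Area = |Σ|/2 = 8.
Net area = 364.5 − 8 = 356.5.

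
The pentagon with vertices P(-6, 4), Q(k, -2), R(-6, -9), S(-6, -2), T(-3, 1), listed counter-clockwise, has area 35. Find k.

-10

Write out the shoelace sum; only the two edges meeting at Q involve k:
2·Area = [((-6)·(-2) − k·4) + (k·(-9) − (-6)·(-2))] + -60
       = -13·k + -60 = 70
⇒ k = -10.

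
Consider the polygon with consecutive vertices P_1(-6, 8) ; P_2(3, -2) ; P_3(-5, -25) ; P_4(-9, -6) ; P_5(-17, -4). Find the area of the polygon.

259

Cross-terms: -12, -85, -195, -66, -160  ⇒  Σ = -518
Area = |Σ|/2 = 259.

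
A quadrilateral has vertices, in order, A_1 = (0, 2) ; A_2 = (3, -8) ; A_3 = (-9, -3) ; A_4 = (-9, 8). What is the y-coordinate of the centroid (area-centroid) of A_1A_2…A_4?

Apply Gauss's area formula. First the cross-terms c_i = x_i·y_{i+1} − x_{i+1}·y_i:
  -6, -81, -99, -18  ⇒  2A = -204, A = -102.
Then Σ (y_i + y_{i+1})·c_i = 252, so ȳ = 252 / (6·(-102)) = -7/17.

-7/17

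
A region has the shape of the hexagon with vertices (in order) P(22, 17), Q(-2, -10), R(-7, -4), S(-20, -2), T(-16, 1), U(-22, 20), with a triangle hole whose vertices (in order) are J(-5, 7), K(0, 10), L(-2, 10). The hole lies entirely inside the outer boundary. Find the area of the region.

Outer boundary:
Apply Gauss's area formula: 2A = Σ (x_i·y_{i+1} − x_{i+1}·y_i), indices taken mod 6.
P→Q: (22)(-10) − (-2)(17) = -186
Q→R: (-2)(-4) − (-7)(-10) = -62
R→S: (-7)(-2) − (-20)(-4) = -66
S→T: (-20)(1) − (-16)(-2) = -52
T→U: (-16)(20) − (-22)(1) = -298
U→P: (-22)(17) − (22)(20) = -814
Σ = -1478
Area = |Σ|/2 = 739.
Hole:
Apply Gauss's area formula: 2A = Σ (x_i·y_{i+1} − x_{i+1}·y_i), indices taken mod 3.
Cross-terms: -50, 20, 36  ⇒  Σ = 6
Area = |Σ|/2 = 3.
Net area = 739 − 3 = 736.

736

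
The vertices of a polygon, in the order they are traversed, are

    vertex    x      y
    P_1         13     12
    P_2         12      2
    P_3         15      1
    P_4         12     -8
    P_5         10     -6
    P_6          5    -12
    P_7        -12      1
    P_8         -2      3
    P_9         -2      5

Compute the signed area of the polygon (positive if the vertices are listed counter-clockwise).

Apply the surveyor's formula: 2A = Σ (x_i·y_{i+1} − x_{i+1}·y_i), indices taken mod 9.
Σ = (-118) + (-18) + (-132) + (8) + (-90) + (-139) + (-34) + (-4) + (-89) = -616
Signed area = Σ/2 = -308 (negative ⇒ clockwise traversal).

-308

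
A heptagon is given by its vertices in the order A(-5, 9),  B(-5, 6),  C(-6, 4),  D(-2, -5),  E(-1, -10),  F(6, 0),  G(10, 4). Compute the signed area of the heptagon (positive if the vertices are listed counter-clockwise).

139

Σ = (15) + (16) + (38) + (15) + (60) + (24) + (110) = 278
Signed area = Σ/2 = 139 (positive ⇒ counter-clockwise traversal).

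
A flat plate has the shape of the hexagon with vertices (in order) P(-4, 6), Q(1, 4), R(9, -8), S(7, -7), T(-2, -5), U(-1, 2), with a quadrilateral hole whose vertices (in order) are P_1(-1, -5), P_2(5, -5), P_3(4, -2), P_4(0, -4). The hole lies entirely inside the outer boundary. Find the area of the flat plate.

54.5

Outer boundary:
Apply the shoelace formula: 2A = Σ (x_i·y_{i+1} − x_{i+1}·y_i), indices taken mod 6.
Σ = (-22) + (-44) + (-7) + (-49) + (-9) + (2) = -129
Area = |Σ|/2 = 64.5.
Hole:
Apply the shoelace (surveyor's) formula: 2A = Σ (x_i·y_{i+1} − x_{i+1}·y_i), indices taken mod 4.
Σ = (30) + (10) + (-16) + (-4) = 20
Area = |Σ|/2 = 10.
Net area = 64.5 − 10 = 54.5.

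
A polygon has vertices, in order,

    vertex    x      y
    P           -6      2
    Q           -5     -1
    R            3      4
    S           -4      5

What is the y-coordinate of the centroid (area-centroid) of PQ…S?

Apply the shoelace (surveyor's) formula. First the cross-terms c_i = x_i·y_{i+1} − x_{i+1}·y_i:
  16, -17, 31, 22  ⇒  2A = 52, A = 26.
Then Σ (y_i + y_{i+1})·c_i = 398, so ȳ = 398 / (6·26) = 199/78.

199/78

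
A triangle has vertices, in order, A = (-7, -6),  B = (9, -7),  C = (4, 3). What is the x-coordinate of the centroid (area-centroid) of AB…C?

Apply the shoelace (surveyor's) formula. First the cross-terms c_i = x_i·y_{i+1} − x_{i+1}·y_i:
  103, 55, -3  ⇒  2A = 155, A = 77.5.
Then Σ (x_i + x_{i+1})·c_i = 930, so x̄ = 930 / (6·77.5) = 2.

2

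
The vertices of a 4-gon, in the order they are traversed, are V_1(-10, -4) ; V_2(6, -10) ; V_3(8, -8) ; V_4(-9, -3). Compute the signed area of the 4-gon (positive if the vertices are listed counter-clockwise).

V_1→V_2: (-10)(-10) − (6)(-4) = 124
V_2→V_3: (6)(-8) − (8)(-10) = 32
V_3→V_4: (8)(-3) − (-9)(-8) = -96
V_4→V_1: (-9)(-4) − (-10)(-3) = 6
Σ = 66
Signed area = Σ/2 = 33 (positive ⇒ counter-clockwise traversal).

33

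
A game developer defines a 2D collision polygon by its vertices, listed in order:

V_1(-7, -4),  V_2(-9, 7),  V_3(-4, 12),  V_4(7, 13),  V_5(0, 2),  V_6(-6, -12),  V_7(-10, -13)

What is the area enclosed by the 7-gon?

184

V_1→V_2: (-7)(7) − (-9)(-4) = -85
V_2→V_3: (-9)(12) − (-4)(7) = -80
V_3→V_4: (-4)(13) − (7)(12) = -136
V_4→V_5: (7)(2) − (0)(13) = 14
V_5→V_6: (0)(-12) − (-6)(2) = 12
V_6→V_7: (-6)(-13) − (-10)(-12) = -42
V_7→V_1: (-10)(-4) − (-7)(-13) = -51
Σ = -368
Area = |Σ|/2 = 184.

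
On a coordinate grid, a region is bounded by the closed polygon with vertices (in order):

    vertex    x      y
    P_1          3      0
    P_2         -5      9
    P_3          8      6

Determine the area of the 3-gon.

Apply the shoelace (surveyor's) formula: 2A = Σ (x_i·y_{i+1} − x_{i+1}·y_i), indices taken mod 3.
Σ = (27) + (-102) + (-18) = -93
Area = |Σ|/2 = 46.5.

46.5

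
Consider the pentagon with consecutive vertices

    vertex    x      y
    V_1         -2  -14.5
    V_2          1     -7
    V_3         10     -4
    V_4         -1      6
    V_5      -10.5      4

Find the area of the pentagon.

Apply Gauss's area formula: 2A = Σ (x_i·y_{i+1} − x_{i+1}·y_i), indices taken mod 5.
Σ = (28.5) + (66) + (56) + (59) + (160.25) = 369.75
Area = |Σ|/2 = 184.875.

184.875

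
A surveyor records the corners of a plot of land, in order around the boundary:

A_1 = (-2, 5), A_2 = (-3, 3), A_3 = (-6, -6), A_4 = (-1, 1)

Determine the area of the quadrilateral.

15

Apply the shoelace formula: 2A = Σ (x_i·y_{i+1} − x_{i+1}·y_i), indices taken mod 4.
A_1→A_2: (-2)(3) − (-3)(5) = 9
A_2→A_3: (-3)(-6) − (-6)(3) = 36
A_3→A_4: (-6)(1) − (-1)(-6) = -12
A_4→A_1: (-1)(5) − (-2)(1) = -3
Σ = 30
Area = |Σ|/2 = 15.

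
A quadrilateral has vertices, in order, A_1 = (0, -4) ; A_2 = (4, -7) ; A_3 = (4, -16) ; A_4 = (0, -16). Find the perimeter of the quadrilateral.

|A_1A_2| = √((4)² + (-3)²) = √25 = 5
|A_2A_3| = √((0)² + (-9)²) = √81 = 9
|A_3A_4| = √((-4)² + (0)²) = √16 = 4
|A_4A_1| = √((0)² + (12)²) = √144 = 12
Perimeter = 5 + 9 + 4 + 12 = 30.

30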